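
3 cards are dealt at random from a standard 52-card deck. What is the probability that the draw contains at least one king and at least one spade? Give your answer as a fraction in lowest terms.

There are C(52,3) = 22100 possible draws.
By inclusion-exclusion on the complements, draws missing all kings or all spades: C(48,3) + C(39,3) − C(36,3) = 17296 + 9139 − 7140 = 19295.
So draws with at least one of each: 22100 − 19295 = 2805, probability 2805/22100 = 33/260.

33/260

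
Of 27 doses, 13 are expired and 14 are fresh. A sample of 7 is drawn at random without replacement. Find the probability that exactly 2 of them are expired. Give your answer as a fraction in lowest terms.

There are C(27,7) = 888030 ways to choose 7 from 27.
Selections with exactly 2 expired: choose 2 of the 13 expired and 5 of the 14 fresh, C(13,2)·C(14,5) = 78·2002 = 156156.
Probability = 156156/888030 = 182/1035.

182/1035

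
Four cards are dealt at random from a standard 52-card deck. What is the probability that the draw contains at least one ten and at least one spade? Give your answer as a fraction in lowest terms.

52799/270725

There are C(52,4) = 270725 possible draws.
By inclusion-exclusion on the complements, draws missing all tens or all spades: C(48,4) + C(39,4) − C(36,4) = 194580 + 82251 − 58905 = 217926.
So draws with at least one of each: 270725 − 217926 = 52799, probability 52799/270725.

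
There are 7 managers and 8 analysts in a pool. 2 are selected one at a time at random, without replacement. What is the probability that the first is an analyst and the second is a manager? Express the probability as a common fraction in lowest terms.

Multiply the conditional probabilities at each draw: 8/15 · 7/14 = 56/210 = 4/15.

4/15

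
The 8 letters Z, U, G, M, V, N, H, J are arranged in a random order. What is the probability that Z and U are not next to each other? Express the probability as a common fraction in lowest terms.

3/4

There are 8! = 40320 arrangements.
Arrangements with Z and U adjacent: 2·7! = 10080.
So not adjacent: 40320 − 10080 = 30240, probability 30240/40320 = 3/4.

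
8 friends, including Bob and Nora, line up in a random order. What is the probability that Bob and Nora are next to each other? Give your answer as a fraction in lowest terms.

There are 8! = 40320 arrangements.
Treat Bob and Nora as a block: 7! arrangements of the blocks × 2 orders within the block = 2·5040 = 10080.
Probability = 10080/40320 = 1/4.

1/4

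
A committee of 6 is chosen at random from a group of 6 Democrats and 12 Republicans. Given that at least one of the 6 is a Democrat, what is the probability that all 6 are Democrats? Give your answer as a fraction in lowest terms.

1/17640

Work in counts. Selections with at least one Democrat: C(18,6) − C(12,6) = 18564 − 924 = 17640.
Of those, selections where all 6 are Democrats: C(6,6) = 1.
Conditional probability = 1/17640.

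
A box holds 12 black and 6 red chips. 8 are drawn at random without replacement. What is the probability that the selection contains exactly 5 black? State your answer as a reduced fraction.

80/221

The sample space is all 8-subsets of the 18: C(18,8) = 43758.
Selections with exactly 5 black: choose 5 of the 12 black and 3 of the 6 red, C(12,5)·C(6,3) = 792·20 = 15840.
Probability = 15840/43758 = 80/221.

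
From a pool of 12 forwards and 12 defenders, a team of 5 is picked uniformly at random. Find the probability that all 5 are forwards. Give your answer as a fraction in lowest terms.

There are C(24,5) = 42504 possible selections.
Selections with all forwards: C(12,5) = 792.
Probability = 792/42504 = 3/161.

3/161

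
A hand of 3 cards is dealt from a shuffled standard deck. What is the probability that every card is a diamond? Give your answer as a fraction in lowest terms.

There are C(52,3) = 22100 possible 3-card hands.
Hands that are all diamonds: C(13,3) = 286.
Probability = 286/22100 = 11/850.

11/850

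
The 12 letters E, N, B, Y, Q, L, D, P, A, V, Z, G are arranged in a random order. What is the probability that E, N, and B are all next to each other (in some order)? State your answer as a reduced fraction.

There are 12! = 479001600 arrangements.
Treat the three as one block: 10! placements × 3! orders within the block = 3628800·6 = 21772800.
Probability = 21772800/479001600 = 1/22.

1/22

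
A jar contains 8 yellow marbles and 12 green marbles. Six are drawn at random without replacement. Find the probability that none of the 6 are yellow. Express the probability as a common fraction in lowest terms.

There are C(20,6) = 38760 possible selections.
Selections with no yellow (all green): C(12,6) = 924.
Probability = 924/38760 = 77/3230.

77/3230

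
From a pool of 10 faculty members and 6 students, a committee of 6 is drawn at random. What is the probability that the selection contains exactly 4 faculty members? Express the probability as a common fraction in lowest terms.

Total number of selections: C(16,6) = 8008.
Selections with exactly 4 faculty members: choose 4 of the 10 faculty members and 2 of the 6 students, C(10,4)·C(6,2) = 210·15 = 3150.
Probability = 3150/8008 = 225/572.

225/572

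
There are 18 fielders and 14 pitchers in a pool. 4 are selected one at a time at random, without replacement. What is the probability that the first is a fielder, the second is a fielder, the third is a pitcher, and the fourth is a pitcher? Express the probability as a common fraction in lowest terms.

4641/71920

Multiply the conditional probabilities at each draw: 18/32 · 17/31 · 14/30 · 13/29 = 55692/863040 = 4641/71920.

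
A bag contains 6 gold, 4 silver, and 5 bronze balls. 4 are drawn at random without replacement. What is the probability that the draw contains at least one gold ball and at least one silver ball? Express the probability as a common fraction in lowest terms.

914/1365

There are C(15,4) = 1365 possible draws.
By inclusion-exclusion on the complements, draws missing all gold or all silver: C(9,4) + C(11,4) − C(5,4) = 126 + 330 − 5 = 451.
So draws with at least one of each: 1365 − 451 = 914, probability 914/1365.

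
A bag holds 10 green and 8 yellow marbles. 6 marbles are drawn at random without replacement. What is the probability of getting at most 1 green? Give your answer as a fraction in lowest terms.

7/221

There are C(18,6) = 18564 ways to choose the 6.
Favorable selections (at most 1 green): C(10,0)·C(8,6) + C(10,1)·C(8,5) = 28 + 560 = 588.
Probability = 588/18564 = 7/221.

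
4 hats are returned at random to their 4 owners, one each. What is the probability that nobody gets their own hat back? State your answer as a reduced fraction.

3/8

There are 4! = 24 assignments.
By inclusion-exclusion, assignments with no fixed points: C(4,0)·4! − C(4,1)·3! + C(4,2)·2! − C(4,3)·1! + C(4,4)·0! = 9.
Probability = 9/24 = 3/8.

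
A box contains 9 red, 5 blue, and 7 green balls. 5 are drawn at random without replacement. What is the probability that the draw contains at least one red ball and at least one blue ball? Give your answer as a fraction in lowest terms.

There are C(21,5) = 20349 possible draws.
By inclusion-exclusion on the complements, draws missing all red or all blue: C(12,5) + C(16,5) − C(7,5) = 792 + 4368 − 21 = 5139.
So draws with at least one of each: 20349 − 5139 = 15210, probability 15210/20349 = 1690/2261.

1690/2261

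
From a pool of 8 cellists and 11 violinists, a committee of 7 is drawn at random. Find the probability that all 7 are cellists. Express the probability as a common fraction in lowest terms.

There are C(19,7) = 50388 possible selections.
Selections with all cellists: C(8,7) = 8.
Probability = 8/50388 = 2/12597.

2/12597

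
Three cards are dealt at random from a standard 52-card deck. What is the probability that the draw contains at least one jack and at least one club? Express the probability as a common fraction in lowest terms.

33/260

There are C(52,3) = 22100 possible draws.
By inclusion-exclusion on the complements, draws missing all jacks or all clubs: C(48,3) + C(39,3) − C(36,3) = 17296 + 9139 − 7140 = 19295.
So draws with at least one of each: 22100 − 19295 = 2805, probability 2805/22100 = 33/260.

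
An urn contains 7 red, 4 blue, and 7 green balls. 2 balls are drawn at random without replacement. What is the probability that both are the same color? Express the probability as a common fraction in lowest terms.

16/51

There are C(18,2) = 153 ways to draw 2 balls.
All same color: C(7,2) + C(4,2) + C(7,2) = 21 + 6 + 21 = 48.
Probability = 48/153 = 16/51.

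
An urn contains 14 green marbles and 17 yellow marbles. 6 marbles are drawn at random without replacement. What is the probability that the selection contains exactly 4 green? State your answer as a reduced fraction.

1496/8091

There are C(31,6) = 736281 ways to choose 6 from 31.
Selections with exactly 4 green: choose 4 of the 14 green and 2 of the 17 yellow, C(14,4)·C(17,2) = 1001·136 = 136136.
Probability = 136136/736281 = 1496/8091.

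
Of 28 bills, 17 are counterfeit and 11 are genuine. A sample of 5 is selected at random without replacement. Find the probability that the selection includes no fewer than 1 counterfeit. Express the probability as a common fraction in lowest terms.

2329/2340

Total selections: C(28,5) = 98280.
The complement is all 5 are genuine: C(11,5) = 462.
Probability = 1 − 462/98280 = 97818/98280 = 2329/2340.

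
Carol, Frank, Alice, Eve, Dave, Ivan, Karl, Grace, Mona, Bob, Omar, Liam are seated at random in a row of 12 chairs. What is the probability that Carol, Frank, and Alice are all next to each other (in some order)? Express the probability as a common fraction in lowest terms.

1/22

There are 12! = 479001600 arrangements.
Treat the three as one block: 10! placements × 3! orders within the block = 3628800·6 = 21772800.
Probability = 21772800/479001600 = 1/22.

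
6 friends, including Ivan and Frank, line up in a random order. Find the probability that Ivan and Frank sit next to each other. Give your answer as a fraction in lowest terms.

There are 6! = 720 arrangements.
Treat Ivan and Frank as a block: 5! arrangements of the blocks × 2 orders within the block = 2·120 = 240.
Probability = 240/720 = 1/3.

1/3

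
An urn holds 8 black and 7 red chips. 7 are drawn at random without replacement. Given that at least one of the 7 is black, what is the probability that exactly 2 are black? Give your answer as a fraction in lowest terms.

Work in counts. Selections with at least one black: C(15,7) − C(7,7) = 6435 − 1 = 6434.
Of those, selections where exactly 2 are black: C(8,2)·C(7,5) = 28·21 = 588.
Conditional probability = 588/6434 = 294/3217.

294/3217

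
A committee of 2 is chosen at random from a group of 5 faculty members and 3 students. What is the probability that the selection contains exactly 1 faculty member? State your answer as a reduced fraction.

15/28

The sample space is all 2-subsets of the 8: C(8,2) = 28.
Selections with exactly 1 faculty member: choose 1 of the 5 faculty members and 1 of the 3 students, C(5,1)·C(3,1) = 5·3 = 15.
Probability = 15/28.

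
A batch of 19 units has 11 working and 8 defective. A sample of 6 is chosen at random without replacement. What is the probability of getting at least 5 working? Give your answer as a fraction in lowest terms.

99/646

There are C(19,6) = 27132 ways to choose the 6.
Favorable selections (at least 5 working): C(11,5)·C(8,1) + C(11,6)·C(8,0) = 3696 + 462 = 4158.
Probability = 4158/27132 = 99/646.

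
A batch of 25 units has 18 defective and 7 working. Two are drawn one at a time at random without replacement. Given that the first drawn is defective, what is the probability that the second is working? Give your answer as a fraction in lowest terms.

7/24

After removing one defective, 24 remain: 17 defective and 7 working.
So the probability the next is working is 7/24.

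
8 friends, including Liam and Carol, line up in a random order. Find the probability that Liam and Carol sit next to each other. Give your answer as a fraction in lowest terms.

There are 8! = 40320 arrangements.
Treat Liam and Carol as a block: 7! arrangements of the blocks × 2 orders within the block = 2·5040 = 10080.
Probability = 10080/40320 = 1/4.

1/4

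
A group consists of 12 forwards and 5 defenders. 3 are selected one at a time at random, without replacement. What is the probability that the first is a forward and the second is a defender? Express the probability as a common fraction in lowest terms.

15/68

Multiply the conditional probabilities at each draw: 12/17 · 5/16 = 60/272 = 15/68.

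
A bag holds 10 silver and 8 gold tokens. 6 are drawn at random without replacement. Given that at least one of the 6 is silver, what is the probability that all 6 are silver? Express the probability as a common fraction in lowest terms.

Work in counts. Selections with at least one silver: C(18,6) − C(8,6) = 18564 − 28 = 18536.
Of those, selections where all 6 are silver: C(10,6) = 210.
Conditional probability = 210/18536 = 15/1324.

15/1324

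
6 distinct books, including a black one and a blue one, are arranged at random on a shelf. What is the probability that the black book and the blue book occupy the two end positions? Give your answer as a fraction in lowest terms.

There are 6! = 720 arrangements.
Place the black book and the blue book at the ends in 2 ways, arrange the remaining 4 in 4! = 24 ways: 2·24 = 48.
Probability = 48/720 = 1/15.

1/15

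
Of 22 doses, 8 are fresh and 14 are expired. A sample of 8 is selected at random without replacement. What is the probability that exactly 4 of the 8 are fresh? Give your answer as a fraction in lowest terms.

637/2907

There are C(22,8) = 319770 ways to choose 8 from 22.
Selections with exactly 4 fresh: choose 4 of the 8 fresh and 4 of the 14 expired, C(8,4)·C(14,4) = 70·1001 = 70070.
Probability = 70070/319770 = 637/2907.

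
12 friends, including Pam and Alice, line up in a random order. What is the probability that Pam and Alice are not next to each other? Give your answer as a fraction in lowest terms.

There are 12! = 479001600 arrangements.
Arrangements with Pam and Alice adjacent: 2·11! = 79833600.
So not adjacent: 479001600 − 79833600 = 399168000, probability 399168000/479001600 = 5/6.

5/6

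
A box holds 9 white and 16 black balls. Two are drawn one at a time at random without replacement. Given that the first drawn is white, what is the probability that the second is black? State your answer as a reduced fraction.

2/3

After removing one white, 24 remain: 8 white and 16 black.
So the probability the next is black is 16/24 = 2/3.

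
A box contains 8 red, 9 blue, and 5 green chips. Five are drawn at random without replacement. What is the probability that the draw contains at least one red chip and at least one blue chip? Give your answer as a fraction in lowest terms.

There are C(22,5) = 26334 possible draws.
By inclusion-exclusion on the complements, draws missing all red or all blue: C(14,5) + C(13,5) − C(5,5) = 2002 + 1287 − 1 = 3288.
So draws with at least one of each: 26334 − 3288 = 23046, probability 23046/26334 = 3841/4389.

3841/4389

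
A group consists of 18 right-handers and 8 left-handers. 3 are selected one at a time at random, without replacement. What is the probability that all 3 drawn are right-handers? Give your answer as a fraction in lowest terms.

Multiply the conditional probabilities at each draw: 18/26 · 17/25 · 16/24 = 4896/15600 = 102/325.

102/325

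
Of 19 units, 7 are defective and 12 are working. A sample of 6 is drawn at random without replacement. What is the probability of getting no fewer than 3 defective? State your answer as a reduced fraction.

There are C(19,6) = 27132 ways to choose the 6.
Count the complement (fewer than 3 defective): C(7,0)·C(12,6) + C(7,1)·C(12,5) + C(7,2)·C(12,4) = 924 + 5544 + 10395 = 16863.
Probability = 1 − 16863/27132 = 10269/27132 = 489/1292.

489/1292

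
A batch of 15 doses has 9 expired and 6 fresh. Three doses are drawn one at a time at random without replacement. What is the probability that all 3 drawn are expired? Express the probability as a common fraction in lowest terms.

Multiply the conditional probabilities at each draw: 9/15 · 8/14 · 7/13 = 504/2730 = 12/65.

12/65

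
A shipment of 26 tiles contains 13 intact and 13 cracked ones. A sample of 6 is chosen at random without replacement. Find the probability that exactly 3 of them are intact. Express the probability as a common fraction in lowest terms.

286/805

There are C(26,6) = 230230 ways to choose 6 from 26.
Selections with exactly 3 intact: choose 3 of the 13 intact and 3 of the 13 cracked, C(13,3)·C(13,3) = 286·286 = 81796.
Probability = 81796/230230 = 286/805.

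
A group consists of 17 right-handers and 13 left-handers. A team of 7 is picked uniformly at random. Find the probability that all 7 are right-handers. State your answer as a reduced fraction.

187/19575

There are C(30,7) = 2035800 possible selections.
Selections with all right-handers: C(17,7) = 19448.
Probability = 19448/2035800 = 187/19575.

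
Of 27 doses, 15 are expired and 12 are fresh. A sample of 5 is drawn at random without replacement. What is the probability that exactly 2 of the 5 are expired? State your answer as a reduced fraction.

770/2691

There are C(27,5) = 80730 ways to choose 5 from 27.
Selections with exactly 2 expired: choose 2 of the 15 expired and 3 of the 12 fresh, C(15,2)·C(12,3) = 105·220 = 23100.
Probability = 23100/80730 = 770/2691.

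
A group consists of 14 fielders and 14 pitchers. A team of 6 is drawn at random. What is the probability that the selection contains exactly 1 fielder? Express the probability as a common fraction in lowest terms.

77/1035

There are C(28,6) = 376740 ways to choose 6 from 28.
Selections with exactly 1 fielder: choose 1 of the 14 fielders and 5 of the 14 pitchers, C(14,1)·C(14,5) = 14·2002 = 28028.
Probability = 28028/376740 = 77/1035.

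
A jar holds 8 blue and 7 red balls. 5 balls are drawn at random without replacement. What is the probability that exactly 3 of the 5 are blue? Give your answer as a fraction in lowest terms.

56/143

There are C(15,5) = 3003 ways to choose 5 from 15.
Selections with exactly 3 blue: choose 3 of the 8 blue and 2 of the 7 red, C(8,3)·C(7,2) = 56·21 = 1176.
Probability = 1176/3003 = 56/143.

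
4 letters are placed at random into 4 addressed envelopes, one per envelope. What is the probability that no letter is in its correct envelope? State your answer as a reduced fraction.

3/8

There are 4! = 24 assignments.
By inclusion-exclusion, assignments with no fixed points: C(4,0)·4! − C(4,1)·3! + C(4,2)·2! − C(4,3)·1! + C(4,4)·0! = 9.
Probability = 9/24 = 3/8.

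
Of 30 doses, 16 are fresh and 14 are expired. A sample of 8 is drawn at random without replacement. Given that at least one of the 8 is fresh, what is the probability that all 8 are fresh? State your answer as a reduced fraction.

165/74999

Work in counts. Selections with at least one fresh: C(30,8) − C(14,8) = 5852925 − 3003 = 5849922.
Of those, selections where all 8 are fresh: C(16,8) = 12870.
Conditional probability = 12870/5849922 = 165/74999.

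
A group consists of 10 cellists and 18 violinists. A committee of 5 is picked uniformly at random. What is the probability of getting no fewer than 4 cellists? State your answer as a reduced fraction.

Total selections: C(28,5) = 98280.
Favorable selections (no fewer than 4 cellists): C(10,4)·C(18,1) + C(10,5)·C(18,0) = 3780 + 252 = 4032.
Probability = 4032/98280 = 8/195.

8/195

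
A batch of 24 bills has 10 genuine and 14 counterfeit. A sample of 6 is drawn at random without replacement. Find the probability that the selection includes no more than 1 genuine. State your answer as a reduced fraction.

13/76

Total selections: C(24,6) = 134596.
Favorable selections (no more than 1 genuine): C(10,0)·C(14,6) + C(10,1)·C(14,5) = 3003 + 20020 = 23023.
Probability = 23023/134596 = 13/76.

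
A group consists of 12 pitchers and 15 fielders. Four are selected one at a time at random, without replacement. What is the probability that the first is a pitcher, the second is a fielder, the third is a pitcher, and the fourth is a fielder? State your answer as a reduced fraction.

Multiply the conditional probabilities at each draw: 12/27 · 15/26 · 11/25 · 14/24 = 27720/421200 = 77/1170.

77/1170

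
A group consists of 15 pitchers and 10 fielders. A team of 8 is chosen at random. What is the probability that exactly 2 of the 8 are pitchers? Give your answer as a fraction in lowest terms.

There are C(25,8) = 1081575 ways to choose 8 from 25.
Selections with exactly 2 pitchers: choose 2 of the 15 pitchers and 6 of the 10 fielders, C(15,2)·C(10,6) = 105·210 = 22050.
Probability = 22050/1081575 = 98/4807.

98/4807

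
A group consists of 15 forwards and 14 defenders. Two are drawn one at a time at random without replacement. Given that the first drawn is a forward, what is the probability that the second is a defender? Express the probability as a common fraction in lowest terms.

1/2

After removing one forward, 28 remain: 14 forwards and 14 defenders.
So the probability the next is a defender is 14/28 = 1/2.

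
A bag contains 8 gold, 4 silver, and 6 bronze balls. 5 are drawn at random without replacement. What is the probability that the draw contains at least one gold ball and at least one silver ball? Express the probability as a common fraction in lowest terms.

There are C(18,5) = 8568 possible draws.
By inclusion-exclusion on the complements, draws missing all gold or all silver: C(10,5) + C(14,5) − C(6,5) = 252 + 2002 − 6 = 2248.
So draws with at least one of each: 8568 − 2248 = 6320, probability 6320/8568 = 790/1071.

790/1071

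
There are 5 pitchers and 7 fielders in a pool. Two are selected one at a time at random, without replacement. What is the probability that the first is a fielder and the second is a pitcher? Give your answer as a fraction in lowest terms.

Multiply the conditional probabilities at each draw: 7/12 · 5/11 = 35/132.

35/132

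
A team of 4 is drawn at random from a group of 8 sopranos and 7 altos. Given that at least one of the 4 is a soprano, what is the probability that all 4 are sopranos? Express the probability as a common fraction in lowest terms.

Work in counts. Selections with at least one soprano: C(15,4) − C(7,4) = 1365 − 35 = 1330.
Of those, selections where all 4 are sopranos: C(8,4) = 70.
Conditional probability = 70/1330 = 1/19.

1/19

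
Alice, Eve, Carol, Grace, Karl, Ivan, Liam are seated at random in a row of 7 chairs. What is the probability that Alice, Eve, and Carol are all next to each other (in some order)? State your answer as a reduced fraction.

There are 7! = 5040 arrangements.
Treat the three as one block: 5! placements × 3! orders within the block = 120·6 = 720.
Probability = 720/5040 = 1/7.

1/7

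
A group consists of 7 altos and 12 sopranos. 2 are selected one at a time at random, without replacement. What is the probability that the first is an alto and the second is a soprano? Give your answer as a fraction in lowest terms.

Multiply the conditional probabilities at each draw: 7/19 · 12/18 = 84/342 = 14/57.

14/57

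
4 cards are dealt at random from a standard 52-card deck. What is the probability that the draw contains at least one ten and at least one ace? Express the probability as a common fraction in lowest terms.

1332/20825

There are C(52,4) = 270725 possible draws.
By inclusion-exclusion on the complements, draws missing all tens or all aces: C(48,4) + C(48,4) − C(44,4) = 194580 + 194580 − 135751 = 253409.
So draws with at least one of each: 270725 − 253409 = 17316, probability 17316/270725 = 1332/20825.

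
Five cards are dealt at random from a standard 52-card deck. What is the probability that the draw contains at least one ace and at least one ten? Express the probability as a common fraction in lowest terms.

6509/64974

There are C(52,5) = 2598960 possible draws.
By inclusion-exclusion on the complements, draws missing all aces or all tens: C(48,5) + C(48,5) − C(44,5) = 1712304 + 1712304 − 1086008 = 2338600.
So draws with at least one of each: 2598960 − 2338600 = 260360, probability 260360/2598960 = 6509/64974.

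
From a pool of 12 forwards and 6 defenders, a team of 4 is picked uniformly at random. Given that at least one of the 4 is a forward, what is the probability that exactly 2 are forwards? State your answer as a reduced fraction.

Work in counts. Selections with at least one forward: C(18,4) − C(6,4) = 3060 − 15 = 3045.
Of those, selections where exactly 2 are forwards: C(12,2)·C(6,2) = 66·15 = 990.
Conditional probability = 990/3045 = 66/203.

66/203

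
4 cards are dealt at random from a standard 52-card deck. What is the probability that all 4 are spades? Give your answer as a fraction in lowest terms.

11/4165

There are C(52,4) = 270725 possible 4-card hands.
Hands that are all spades: C(13,4) = 715.
Probability = 715/270725 = 11/4165.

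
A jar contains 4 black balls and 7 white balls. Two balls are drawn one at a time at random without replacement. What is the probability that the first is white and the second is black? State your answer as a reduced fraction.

14/55

Multiply the conditional probabilities at each draw: 7/11 · 4/10 = 28/110 = 14/55.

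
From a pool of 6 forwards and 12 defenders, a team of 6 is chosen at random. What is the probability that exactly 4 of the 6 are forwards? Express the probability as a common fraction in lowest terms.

There are C(18,6) = 18564 ways to choose 6 from 18.
Selections with exactly 4 forwards: choose 4 of the 6 forwards and 2 of the 12 defenders, C(6,4)·C(12,2) = 15·66 = 990.
Probability = 990/18564 = 165/3094.

165/3094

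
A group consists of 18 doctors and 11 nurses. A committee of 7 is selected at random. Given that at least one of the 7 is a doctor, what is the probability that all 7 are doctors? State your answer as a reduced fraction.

5304/260075

Work in counts. Selections with at least one doctor: C(29,7) − C(11,7) = 1560780 − 330 = 1560450.
Of those, selections where all 7 are doctors: C(18,7) = 31824.
Conditional probability = 31824/1560450 = 5304/260075.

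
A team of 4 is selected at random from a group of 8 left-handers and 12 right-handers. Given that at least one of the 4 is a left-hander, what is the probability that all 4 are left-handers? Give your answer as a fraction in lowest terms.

7/435

Work in counts. Selections with at least one left-hander: C(20,4) − C(12,4) = 4845 − 495 = 4350.
Of those, selections where all 4 are left-handers: C(8,4) = 70.
Conditional probability = 70/4350 = 7/435.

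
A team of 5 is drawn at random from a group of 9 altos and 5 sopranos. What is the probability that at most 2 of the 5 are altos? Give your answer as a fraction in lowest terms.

There are C(14,5) = 2002 ways to choose the 5.
Favorable selections (at most 2 altos): C(9,0)·C(5,5) + C(9,1)·C(5,4) + C(9,2)·C(5,3) = 1 + 45 + 360 = 406.
Probability = 406/2002 = 29/143.

29/143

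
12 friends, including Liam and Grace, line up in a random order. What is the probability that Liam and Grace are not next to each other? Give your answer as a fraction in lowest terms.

There are 12! = 479001600 arrangements.
Arrangements with Liam and Grace adjacent: 2·11! = 79833600.
So not adjacent: 479001600 − 79833600 = 399168000, probability 399168000/479001600 = 5/6.

5/6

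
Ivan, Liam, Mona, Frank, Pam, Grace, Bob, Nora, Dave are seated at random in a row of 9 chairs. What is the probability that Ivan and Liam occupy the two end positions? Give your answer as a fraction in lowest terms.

1/36

There are 9! = 362880 arrangements.
Place Ivan and Liam at the ends in 2 ways, arrange the remaining 7 in 7! = 5040 ways: 2·5040 = 10080.
Probability = 10080/362880 = 1/36.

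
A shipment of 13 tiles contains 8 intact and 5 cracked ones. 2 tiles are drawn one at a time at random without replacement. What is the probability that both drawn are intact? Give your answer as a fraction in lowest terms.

Multiply the conditional probabilities at each draw: 8/13 · 7/12 = 56/156 = 14/39.

14/39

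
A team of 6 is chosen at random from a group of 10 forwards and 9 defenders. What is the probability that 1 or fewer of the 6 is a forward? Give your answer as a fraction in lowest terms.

16/323

Total selections: C(19,6) = 27132.
Favorable selections (1 or fewer forward): C(10,0)·C(9,6) + C(10,1)·C(9,5) = 84 + 1260 = 1344.
Probability = 1344/27132 = 16/323.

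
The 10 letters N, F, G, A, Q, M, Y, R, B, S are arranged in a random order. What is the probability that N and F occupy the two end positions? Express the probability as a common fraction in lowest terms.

There are 10! = 3628800 arrangements.
Place N and F at the ends in 2 ways, arrange the remaining 8 in 8! = 40320 ways: 2·40320 = 80640.
Probability = 80640/3628800 = 1/45.

1/45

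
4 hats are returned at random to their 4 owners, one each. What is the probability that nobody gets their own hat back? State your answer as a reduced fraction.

There are 4! = 24 assignments.
By inclusion-exclusion, assignments with no fixed points: C(4,0)·4! − C(4,1)·3! + C(4,2)·2! − C(4,3)·1! + C(4,4)·0! = 9.
Probability = 9/24 = 3/8.

3/8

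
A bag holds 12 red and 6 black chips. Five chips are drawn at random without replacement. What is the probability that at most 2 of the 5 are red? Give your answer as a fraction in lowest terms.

251/1428

There are C(18,5) = 8568 ways to choose the 5.
Favorable selections (at most 2 red): C(12,0)·C(6,5) + C(12,1)·C(6,4) + C(12,2)·C(6,3) = 6 + 180 + 1320 = 1506.
Probability = 1506/8568 = 251/1428.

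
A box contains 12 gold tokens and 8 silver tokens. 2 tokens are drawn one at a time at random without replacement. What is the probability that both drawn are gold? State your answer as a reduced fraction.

33/95

Multiply the conditional probabilities at each draw: 12/20 · 11/19 = 132/380 = 33/95.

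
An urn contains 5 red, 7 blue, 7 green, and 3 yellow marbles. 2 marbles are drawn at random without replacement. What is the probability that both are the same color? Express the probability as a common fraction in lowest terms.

There are C(22,2) = 231 ways to draw 2 marbles.
All same color: C(5,2) + C(7,2) + C(7,2) + C(3,2) = 10 + 21 + 21 + 3 = 55.
Probability = 55/231 = 5/21.

5/21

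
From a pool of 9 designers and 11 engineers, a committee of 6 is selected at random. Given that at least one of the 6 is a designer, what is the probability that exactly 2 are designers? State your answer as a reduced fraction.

1980/6383

Work in counts. Selections with at least one designer: C(20,6) − C(11,6) = 38760 − 462 = 38298.
Of those, selections where exactly 2 are designers: C(9,2)·C(11,4) = 36·330 = 11880.
Conditional probability = 11880/38298 = 1980/6383.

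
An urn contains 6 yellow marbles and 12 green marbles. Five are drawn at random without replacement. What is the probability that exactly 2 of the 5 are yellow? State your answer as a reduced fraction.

Total number of selections: C(18,5) = 8568.
Selections with exactly 2 yellow: choose 2 of the 6 yellow and 3 of the 12 green, C(6,2)·C(12,3) = 15·220 = 3300.
Probability = 3300/8568 = 275/714.

275/714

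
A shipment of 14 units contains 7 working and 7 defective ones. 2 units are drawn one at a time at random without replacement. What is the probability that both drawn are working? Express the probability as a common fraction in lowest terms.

Multiply the conditional probabilities at each draw: 7/14 · 6/13 = 42/182 = 3/13.

3/13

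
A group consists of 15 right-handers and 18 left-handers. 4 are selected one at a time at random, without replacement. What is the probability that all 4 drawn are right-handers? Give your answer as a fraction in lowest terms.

Multiply the conditional probabilities at each draw: 15/33 · 14/32 · 13/31 · 12/30 = 32760/982080 = 91/2728.

91/2728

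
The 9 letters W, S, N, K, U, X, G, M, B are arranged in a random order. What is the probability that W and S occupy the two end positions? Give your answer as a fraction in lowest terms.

There are 9! = 362880 arrangements.
Place W and S at the ends in 2 ways, arrange the remaining 7 in 7! = 5040 ways: 2·5040 = 10080.
Probability = 10080/362880 = 1/36.

1/36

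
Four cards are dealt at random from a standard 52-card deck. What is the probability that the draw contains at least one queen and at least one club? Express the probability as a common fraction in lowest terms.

There are C(52,4) = 270725 possible draws.
By inclusion-exclusion on the complements, draws missing all queens or all clubs: C(48,4) + C(39,4) − C(36,4) = 194580 + 82251 − 58905 = 217926.
So draws with at least one of each: 270725 − 217926 = 52799, probability 52799/270725.

52799/270725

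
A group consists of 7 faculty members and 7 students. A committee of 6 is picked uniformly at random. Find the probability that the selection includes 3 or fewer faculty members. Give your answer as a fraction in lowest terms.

302/429

Total selections: C(14,6) = 3003.
Count the complement (more than 3 faculty members): C(7,4)·C(7,2) + C(7,5)·C(7,1) + C(7,6)·C(7,0) = 735 + 147 + 7 = 889.
Probability = 1 − 889/3003 = 2114/3003 = 302/429.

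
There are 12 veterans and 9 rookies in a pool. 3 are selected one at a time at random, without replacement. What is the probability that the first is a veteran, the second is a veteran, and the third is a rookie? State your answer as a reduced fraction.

99/665

Multiply the conditional probabilities at each draw: 12/21 · 11/20 · 9/19 = 1188/7980 = 99/665.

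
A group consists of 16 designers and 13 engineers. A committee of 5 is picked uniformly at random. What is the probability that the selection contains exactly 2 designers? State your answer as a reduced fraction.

176/609

The sample space is all 5-subsets of the 29: C(29,5) = 118755.
Selections with exactly 2 designers: choose 2 of the 16 designers and 3 of the 13 engineers, C(16,2)·C(13,3) = 120·286 = 34320.
Probability = 34320/118755 = 176/609.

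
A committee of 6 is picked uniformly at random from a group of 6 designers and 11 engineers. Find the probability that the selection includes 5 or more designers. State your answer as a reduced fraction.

67/12376

There are C(17,6) = 12376 ways to choose the 6.
Favorable selections (5 or more designers): C(6,5)·C(11,1) + C(6,6)·C(11,0) = 66 + 1 = 67.
Probability = 67/12376.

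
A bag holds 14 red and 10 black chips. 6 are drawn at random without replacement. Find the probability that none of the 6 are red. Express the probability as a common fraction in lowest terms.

There are C(24,6) = 134596 possible selections.
Selections with no red (all black): C(10,6) = 210.
Probability = 210/134596 = 15/9614.

15/9614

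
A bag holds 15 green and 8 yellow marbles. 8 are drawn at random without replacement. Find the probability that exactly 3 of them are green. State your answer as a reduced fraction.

Total number of selections: C(23,8) = 490314.
Selections with exactly 3 green: choose 3 of the 15 green and 5 of the 8 yellow, C(15,3)·C(8,5) = 455·56 = 25480.
Probability = 25480/490314 = 12740/245157.

12740/245157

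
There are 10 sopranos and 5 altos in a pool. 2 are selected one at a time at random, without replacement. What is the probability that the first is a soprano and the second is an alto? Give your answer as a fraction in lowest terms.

5/21

Multiply the conditional probabilities at each draw: 10/15 · 5/14 = 50/210 = 5/21.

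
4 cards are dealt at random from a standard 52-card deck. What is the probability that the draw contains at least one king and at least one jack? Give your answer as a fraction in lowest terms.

There are C(52,4) = 270725 possible draws.
By inclusion-exclusion on the complements, draws missing all kings or all jacks: C(48,4) + C(48,4) − C(44,4) = 194580 + 194580 − 135751 = 253409.
So draws with at least one of each: 270725 − 253409 = 17316, probability 17316/270725 = 1332/20825.

1332/20825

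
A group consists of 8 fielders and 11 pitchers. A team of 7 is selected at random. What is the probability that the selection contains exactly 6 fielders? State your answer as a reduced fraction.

77/12597

Total number of selections: C(19,7) = 50388.
Selections with exactly 6 fielders: choose 6 of the 8 fielders and 1 of the 11 pitchers, C(8,6)·C(11,1) = 28·11 = 308.
Probability = 308/50388 = 77/12597.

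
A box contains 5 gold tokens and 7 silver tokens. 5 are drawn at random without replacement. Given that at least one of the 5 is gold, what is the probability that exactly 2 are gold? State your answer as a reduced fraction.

Work in counts. Selections with at least one gold: C(12,5) − C(7,5) = 792 − 21 = 771.
Of those, selections where exactly 2 are gold: C(5,2)·C(7,3) = 10·35 = 350.
Conditional probability = 350/771.

350/771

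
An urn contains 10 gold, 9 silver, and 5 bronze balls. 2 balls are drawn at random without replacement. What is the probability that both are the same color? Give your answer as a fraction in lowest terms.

There are C(24,2) = 276 ways to draw 2 balls.
All same color: C(10,2) + C(9,2) + C(5,2) = 45 + 36 + 10 = 91.
Probability = 91/276.

91/276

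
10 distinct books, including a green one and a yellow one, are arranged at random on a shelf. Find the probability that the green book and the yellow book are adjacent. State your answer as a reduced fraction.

1/5

There are 10! = 3628800 arrangements.
Treat the green book and the yellow book as a block: 9! arrangements of the blocks × 2 orders within the block = 2·362880 = 725760.
Probability = 725760/3628800 = 1/5.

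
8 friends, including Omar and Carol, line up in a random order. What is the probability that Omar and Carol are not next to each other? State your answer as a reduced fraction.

There are 8! = 40320 arrangements.
Arrangements with Omar and Carol adjacent: 2·7! = 10080.
So not adjacent: 40320 − 10080 = 30240, probability 30240/40320 = 3/4.

3/4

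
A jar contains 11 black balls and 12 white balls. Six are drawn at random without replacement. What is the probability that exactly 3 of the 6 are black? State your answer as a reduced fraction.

There are C(23,6) = 100947 ways to choose 6 from 23.
Selections with exactly 3 black: choose 3 of the 11 black and 3 of the 12 white, C(11,3)·C(12,3) = 165·220 = 36300.
Probability = 36300/100947 = 1100/3059.

1100/3059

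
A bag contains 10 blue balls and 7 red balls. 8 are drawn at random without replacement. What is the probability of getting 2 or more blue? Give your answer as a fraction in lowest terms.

There are C(17,8) = 24310 ways to choose the 8.
Favorable selections (2 or more blue): C(10,2)·C(7,6) + C(10,3)·C(7,5) + C(10,4)·C(7,4) + C(10,5)·C(7,3) + C(10,6)·C(7,2) + C(10,7)·C(7,1) + C(10,8)·C(7,0) = 315 + 2520 + 7350 + 8820 + 4410 + 840 + 45 = 24300.
Probability = 24300/24310 = 2430/2431.

2430/2431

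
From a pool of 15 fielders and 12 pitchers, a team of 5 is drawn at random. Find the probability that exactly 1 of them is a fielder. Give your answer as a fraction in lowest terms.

55/598

The sample space is all 5-subsets of the 27: C(27,5) = 80730.
Selections with exactly 1 fielder: choose 1 of the 15 fielders and 4 of the 12 pitchers, C(15,1)·C(12,4) = 15·495 = 7425.
Probability = 7425/80730 = 55/598.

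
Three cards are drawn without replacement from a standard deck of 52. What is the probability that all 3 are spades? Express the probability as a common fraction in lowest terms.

11/850

There are C(52,3) = 22100 possible 3-card hands.
Hands that are all spades: C(13,3) = 286.
Probability = 286/22100 = 11/850.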